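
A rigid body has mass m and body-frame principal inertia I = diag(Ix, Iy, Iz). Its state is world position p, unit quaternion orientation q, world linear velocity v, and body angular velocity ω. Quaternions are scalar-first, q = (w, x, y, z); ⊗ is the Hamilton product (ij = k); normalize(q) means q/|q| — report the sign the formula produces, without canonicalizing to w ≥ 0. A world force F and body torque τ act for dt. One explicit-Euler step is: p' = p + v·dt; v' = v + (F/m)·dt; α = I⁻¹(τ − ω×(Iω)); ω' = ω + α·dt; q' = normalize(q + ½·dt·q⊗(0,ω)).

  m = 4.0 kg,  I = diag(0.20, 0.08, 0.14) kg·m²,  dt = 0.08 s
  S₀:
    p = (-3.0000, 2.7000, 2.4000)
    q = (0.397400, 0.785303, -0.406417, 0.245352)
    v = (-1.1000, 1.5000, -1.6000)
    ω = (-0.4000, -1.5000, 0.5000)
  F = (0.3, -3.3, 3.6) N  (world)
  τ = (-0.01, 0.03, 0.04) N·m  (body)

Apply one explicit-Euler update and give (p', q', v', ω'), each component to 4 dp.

p' = (-3.0880, 2.8200, 2.2720)
q' = (0.3799, 0.7839, -0.4489, 0.1993)
v' = (-1.0940, 1.4340, -1.5280)
ω' = (-0.3860, -1.4580, 0.5640)

new position p' = (-3.0880, 2.8200, 2.2720)
new velocity v' = (-1.0940, 1.4340, -1.5280)
precession coupling ω×(Iω) = (-0.0450, -0.0120, -0.0720)
α = I⁻¹(τ − ω×Iω) = (0.1750, 0.5250, 0.8000)
ω' = ω + α·dt = (-0.3860, -1.4580, 0.5640)
Hamilton product q⊗(0,ω) = (-0.4181803, 0.0058595, -1.0868923, -1.1418213)
q + ½dt·q⊗(0,ω), renormalized = (0.3799, 0.7839, -0.4489, 0.1993)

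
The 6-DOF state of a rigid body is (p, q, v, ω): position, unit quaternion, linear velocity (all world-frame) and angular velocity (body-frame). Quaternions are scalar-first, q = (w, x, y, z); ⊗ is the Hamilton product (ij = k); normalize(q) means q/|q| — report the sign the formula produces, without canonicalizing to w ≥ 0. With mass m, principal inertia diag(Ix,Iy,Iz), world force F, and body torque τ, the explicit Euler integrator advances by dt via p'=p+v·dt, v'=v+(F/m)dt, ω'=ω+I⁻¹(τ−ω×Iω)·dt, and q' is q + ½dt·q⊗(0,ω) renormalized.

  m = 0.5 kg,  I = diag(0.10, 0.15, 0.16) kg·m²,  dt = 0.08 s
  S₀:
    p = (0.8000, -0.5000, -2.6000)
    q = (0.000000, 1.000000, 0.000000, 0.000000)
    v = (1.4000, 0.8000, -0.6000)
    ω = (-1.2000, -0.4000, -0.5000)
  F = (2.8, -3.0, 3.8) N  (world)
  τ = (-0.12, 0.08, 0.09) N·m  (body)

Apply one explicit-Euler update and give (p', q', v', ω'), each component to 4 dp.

p + v·dt = (0.9120, -0.4360, -2.6480)
v + (F/m)dt = (1.8480, 0.3200, 0.0080)
angular accel α = (-1.2200, 0.7733, 0.4125)
new body rate ω' = (-1.2976, -0.3381, -0.4670)
Hamilton product q⊗(0,ω) = (1.2000000, 0.0000000, 0.5000000, -0.4000000)
updated quaternion q' = (0.0479, 0.9985, 0.0200, -0.0160)

p' = (0.9120, -0.4360, -2.6480)
q' = (0.0479, 0.9985, 0.0200, -0.0160)
v' = (1.8480, 0.3200, 0.0080)
ω' = (-1.2976, -0.3381, -0.4670)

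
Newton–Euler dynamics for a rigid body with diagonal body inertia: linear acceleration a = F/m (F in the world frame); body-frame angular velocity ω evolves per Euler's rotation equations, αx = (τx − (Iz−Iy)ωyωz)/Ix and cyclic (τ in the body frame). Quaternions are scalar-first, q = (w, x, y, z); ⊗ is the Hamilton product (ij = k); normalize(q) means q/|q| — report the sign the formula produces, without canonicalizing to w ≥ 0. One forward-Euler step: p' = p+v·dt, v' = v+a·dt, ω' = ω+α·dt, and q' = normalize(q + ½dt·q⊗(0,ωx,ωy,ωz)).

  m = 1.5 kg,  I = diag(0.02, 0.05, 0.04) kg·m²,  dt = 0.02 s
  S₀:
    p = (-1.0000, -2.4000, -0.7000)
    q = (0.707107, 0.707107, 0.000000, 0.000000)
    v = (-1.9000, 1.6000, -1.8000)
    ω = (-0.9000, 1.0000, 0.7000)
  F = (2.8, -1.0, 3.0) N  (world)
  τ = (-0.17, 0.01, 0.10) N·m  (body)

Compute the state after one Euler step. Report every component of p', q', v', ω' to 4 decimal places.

p' = (-1.0380, -2.3680, -0.7360)
q' = (0.7134, 0.7007, 0.0021, 0.0120)
v' = (-1.8627, 1.5867, -1.7600)
ω' = (-1.0630, 0.9990, 0.7635)

α = I⁻¹(τ − ω×Iω) = (-8.1500, -0.0520, 3.1750)
new body rate ω' = (-1.0630, 0.9990, 0.7635)
2q̇ = q⊗(0,ω) = (0.6363963, -0.6363963, 0.2121321, 1.2020819)
updated quaternion q' = (0.7134, 0.7007, 0.0021, 0.0120)
a = (1.8667, -0.6667, 2.0000)
new position p' = (-1.0380, -2.3680, -0.7360)
v' = v + a·dt = (-1.8627, 1.5867, -1.7600)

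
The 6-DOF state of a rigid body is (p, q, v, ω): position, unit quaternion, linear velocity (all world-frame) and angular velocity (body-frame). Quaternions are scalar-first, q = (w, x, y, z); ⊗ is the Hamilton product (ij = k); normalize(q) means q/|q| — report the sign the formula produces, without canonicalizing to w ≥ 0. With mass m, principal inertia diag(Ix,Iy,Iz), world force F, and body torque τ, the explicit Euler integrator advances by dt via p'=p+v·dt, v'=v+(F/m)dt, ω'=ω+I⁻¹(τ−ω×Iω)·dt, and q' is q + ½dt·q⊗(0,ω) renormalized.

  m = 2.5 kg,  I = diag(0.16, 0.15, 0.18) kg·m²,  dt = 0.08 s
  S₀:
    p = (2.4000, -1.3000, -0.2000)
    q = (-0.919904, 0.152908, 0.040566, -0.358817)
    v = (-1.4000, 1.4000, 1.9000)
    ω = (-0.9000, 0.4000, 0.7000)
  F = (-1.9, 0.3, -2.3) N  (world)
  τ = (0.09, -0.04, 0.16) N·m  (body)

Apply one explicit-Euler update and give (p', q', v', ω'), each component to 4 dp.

p' = (2.2880, -1.1880, -0.0480)
q' = (-0.9039, 0.1927, 0.0344, -0.3802)
v' = (-1.4608, 1.4096, 1.8264)
ω' = (-0.8592, 0.3719, 0.7695)

ω×(Iω) gyroscopic = (0.0084, 0.0126, 0.0036)
α = I⁻¹(τ − ω×Iω) = (0.5100, -0.3507, 0.8689)
ω + α·dt = (-0.8592, 0.3719, 0.7695)
q⊗(0,ω) = (0.3725627, 0.9998366, -0.1520619, -0.5462602)
q + ½dt·q⊗(0,ω), renormalized = (-0.9039, 0.1927, 0.0344, -0.3802)
p' = p + v·dt = (2.2880, -1.1880, -0.0480)
v' = v + a·dt = (-1.4608, 1.4096, 1.8264)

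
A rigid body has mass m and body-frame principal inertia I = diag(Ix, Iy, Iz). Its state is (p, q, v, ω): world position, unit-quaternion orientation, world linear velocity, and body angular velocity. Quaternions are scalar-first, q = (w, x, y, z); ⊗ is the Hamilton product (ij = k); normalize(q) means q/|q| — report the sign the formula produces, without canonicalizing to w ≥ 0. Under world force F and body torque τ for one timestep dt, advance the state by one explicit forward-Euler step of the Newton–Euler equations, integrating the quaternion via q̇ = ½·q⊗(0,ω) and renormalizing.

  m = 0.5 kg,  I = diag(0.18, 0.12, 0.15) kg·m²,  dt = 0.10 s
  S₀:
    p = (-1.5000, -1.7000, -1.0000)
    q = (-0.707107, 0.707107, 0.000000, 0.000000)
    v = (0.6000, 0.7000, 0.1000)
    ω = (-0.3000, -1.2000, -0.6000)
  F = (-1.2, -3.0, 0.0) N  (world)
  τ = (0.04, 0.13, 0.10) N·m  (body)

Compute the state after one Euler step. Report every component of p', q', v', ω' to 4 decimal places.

p' = p + v·dt = (-1.4400, -1.6300, -0.9900)
new velocity v' = (0.3600, 0.1000, 0.1000)
ω×(Iω) gyroscopic = (0.0216, 0.0054, -0.0216)
(τ − ω×Iω)/I = (0.1022, 1.0383, 0.8107)
ω' = ω + α·dt = (-0.2898, -1.0962, -0.5189)
2q̇ = q⊗(0,ω) = (0.2121321, 0.2121321, 1.2727926, -0.4242642)
q' = normalize(q + ½dt·q⊗(0,ω)) = (-0.6949, 0.7160, 0.0635, -0.0212)

p' = (-1.4400, -1.6300, -0.9900)
q' = (-0.6949, 0.7160, 0.0635, -0.0212)
v' = (0.3600, 0.1000, 0.1000)
ω' = (-0.2898, -1.0962, -0.5189)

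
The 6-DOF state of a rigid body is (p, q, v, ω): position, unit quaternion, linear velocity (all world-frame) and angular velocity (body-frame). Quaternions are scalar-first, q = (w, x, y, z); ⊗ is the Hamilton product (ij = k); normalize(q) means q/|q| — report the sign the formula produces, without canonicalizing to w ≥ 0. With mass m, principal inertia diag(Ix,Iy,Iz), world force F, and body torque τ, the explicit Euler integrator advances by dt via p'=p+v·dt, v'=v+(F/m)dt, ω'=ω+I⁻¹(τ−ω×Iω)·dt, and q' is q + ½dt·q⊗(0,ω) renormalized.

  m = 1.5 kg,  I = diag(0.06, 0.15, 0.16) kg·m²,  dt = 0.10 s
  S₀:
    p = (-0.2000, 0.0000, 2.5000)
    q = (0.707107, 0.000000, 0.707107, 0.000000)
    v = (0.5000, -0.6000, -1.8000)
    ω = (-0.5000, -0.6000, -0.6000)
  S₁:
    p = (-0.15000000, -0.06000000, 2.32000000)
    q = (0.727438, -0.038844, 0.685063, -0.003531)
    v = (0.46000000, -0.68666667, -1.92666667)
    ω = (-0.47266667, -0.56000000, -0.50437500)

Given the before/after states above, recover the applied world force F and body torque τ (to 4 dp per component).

velocity change Δv = (-0.04000000, -0.08666667, -0.12666667)
m·(v₁−v₀)/dt = (-0.6000, -1.3000, -1.9000)
Δω = ω₁−ω₀ = (0.02733333, 0.04000000, 0.09562500)
gyro term ω₀×Iω₀ = (0.0036, -0.0300, 0.0270)
applied torque τ = (0.0200, 0.0300, 0.1800)

F = (-0.6000, -1.3000, -1.9000)
τ = (0.0200, 0.0300, 0.1800)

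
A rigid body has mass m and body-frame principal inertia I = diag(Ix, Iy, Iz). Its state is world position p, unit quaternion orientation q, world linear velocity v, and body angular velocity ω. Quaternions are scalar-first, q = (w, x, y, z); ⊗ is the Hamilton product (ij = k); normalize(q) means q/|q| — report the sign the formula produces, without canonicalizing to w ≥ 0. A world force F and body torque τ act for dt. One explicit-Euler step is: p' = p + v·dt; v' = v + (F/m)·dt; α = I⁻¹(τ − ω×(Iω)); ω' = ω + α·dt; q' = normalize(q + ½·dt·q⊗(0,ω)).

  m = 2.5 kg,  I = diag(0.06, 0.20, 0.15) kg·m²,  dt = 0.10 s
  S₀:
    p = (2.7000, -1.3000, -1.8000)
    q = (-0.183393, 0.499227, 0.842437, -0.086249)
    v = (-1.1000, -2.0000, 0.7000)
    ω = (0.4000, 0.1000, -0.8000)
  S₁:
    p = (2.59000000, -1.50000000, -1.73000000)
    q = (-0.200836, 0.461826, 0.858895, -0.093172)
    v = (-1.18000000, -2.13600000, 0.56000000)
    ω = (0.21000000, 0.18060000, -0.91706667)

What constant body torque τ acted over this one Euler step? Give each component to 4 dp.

τ = (-0.1100, 0.1900, -0.1700)

Δω = ω₁−ω₀ = (-0.19000000, 0.08060000, -0.11706667)
precession coupling = (0.0040, 0.0288, 0.0056)
applied torque τ = (-0.1100, 0.1900, -0.1700)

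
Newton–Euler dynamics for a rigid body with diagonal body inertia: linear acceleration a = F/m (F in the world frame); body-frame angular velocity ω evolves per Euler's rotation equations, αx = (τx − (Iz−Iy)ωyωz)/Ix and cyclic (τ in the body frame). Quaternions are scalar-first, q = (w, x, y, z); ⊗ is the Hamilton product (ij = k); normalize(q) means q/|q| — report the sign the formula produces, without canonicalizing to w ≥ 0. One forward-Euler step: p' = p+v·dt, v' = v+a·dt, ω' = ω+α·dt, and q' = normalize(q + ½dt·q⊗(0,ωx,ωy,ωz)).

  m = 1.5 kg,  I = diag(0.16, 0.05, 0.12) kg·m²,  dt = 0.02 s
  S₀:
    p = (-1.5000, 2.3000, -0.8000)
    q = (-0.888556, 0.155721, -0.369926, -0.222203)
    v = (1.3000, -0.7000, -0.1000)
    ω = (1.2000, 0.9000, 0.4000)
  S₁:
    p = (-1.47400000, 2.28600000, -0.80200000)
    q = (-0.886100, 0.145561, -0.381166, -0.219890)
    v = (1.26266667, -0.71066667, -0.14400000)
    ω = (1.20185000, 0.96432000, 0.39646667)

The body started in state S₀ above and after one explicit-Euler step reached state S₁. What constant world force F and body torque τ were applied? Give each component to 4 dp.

Δv = v₁−v₀ = (-0.03733333, -0.01066667, -0.04400000)
m·(v₁−v₀)/dt = (-2.8000, -0.8000, -3.3000)
rate change Δω = (0.00185000, 0.06432000, -0.00353333)
ω₀×(Iω₀) = (0.0252, 0.0192, -0.1188)
applied torque τ = (0.0400, 0.1800, -0.1400)

F = (-2.8000, -0.8000, -3.3000)
τ = (0.0400, 0.1800, -0.1400)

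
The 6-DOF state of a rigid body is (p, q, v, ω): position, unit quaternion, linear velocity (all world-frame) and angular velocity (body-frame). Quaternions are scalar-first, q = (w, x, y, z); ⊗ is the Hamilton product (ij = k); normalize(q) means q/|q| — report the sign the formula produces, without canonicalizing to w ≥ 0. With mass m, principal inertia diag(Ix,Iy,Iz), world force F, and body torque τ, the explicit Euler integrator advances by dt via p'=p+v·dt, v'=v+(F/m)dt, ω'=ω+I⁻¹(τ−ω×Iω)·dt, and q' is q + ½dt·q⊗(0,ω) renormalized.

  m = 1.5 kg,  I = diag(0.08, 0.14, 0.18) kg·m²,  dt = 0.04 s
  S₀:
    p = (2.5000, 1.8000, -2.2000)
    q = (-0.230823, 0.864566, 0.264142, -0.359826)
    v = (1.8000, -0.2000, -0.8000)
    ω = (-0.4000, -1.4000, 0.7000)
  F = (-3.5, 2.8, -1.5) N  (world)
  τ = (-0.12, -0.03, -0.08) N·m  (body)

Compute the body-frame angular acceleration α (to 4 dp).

α = (-1.0100, -0.4143, -0.6311)

gyro term ω×Iω = (-0.0392, 0.0280, 0.0336)
(τ − ω×Iω)/I = (-1.0100, -0.4143, -0.6311)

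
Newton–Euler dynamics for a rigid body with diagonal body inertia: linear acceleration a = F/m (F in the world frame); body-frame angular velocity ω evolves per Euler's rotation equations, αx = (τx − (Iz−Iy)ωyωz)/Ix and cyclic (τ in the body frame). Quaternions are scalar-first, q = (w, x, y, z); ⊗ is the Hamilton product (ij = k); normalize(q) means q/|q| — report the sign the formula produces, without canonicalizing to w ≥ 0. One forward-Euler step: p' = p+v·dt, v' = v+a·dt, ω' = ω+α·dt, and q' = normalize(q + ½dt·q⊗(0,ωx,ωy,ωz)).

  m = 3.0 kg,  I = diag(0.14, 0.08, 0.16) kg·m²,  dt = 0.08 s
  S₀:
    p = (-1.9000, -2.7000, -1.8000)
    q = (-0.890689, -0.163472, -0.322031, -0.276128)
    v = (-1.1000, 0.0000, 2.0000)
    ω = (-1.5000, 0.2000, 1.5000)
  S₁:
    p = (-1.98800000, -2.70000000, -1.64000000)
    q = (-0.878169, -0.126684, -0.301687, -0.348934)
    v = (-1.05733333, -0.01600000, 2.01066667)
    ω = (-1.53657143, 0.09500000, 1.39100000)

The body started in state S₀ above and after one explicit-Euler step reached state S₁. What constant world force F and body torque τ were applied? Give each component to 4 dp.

F = (1.6000, -0.6000, 0.4000)
τ = (-0.0400, -0.0600, -0.2000)

v₁ − v₀ = (0.04266667, -0.01600000, 0.01066667)
m·(v₁−v₀)/dt = (1.6000, -0.6000, 0.4000)
rate change Δω = (-0.03657143, -0.10500000, -0.10900000)
precession coupling = (0.0240, 0.0450, 0.0180)
I·α + gyro = (-0.0400, -0.0600, -0.2000)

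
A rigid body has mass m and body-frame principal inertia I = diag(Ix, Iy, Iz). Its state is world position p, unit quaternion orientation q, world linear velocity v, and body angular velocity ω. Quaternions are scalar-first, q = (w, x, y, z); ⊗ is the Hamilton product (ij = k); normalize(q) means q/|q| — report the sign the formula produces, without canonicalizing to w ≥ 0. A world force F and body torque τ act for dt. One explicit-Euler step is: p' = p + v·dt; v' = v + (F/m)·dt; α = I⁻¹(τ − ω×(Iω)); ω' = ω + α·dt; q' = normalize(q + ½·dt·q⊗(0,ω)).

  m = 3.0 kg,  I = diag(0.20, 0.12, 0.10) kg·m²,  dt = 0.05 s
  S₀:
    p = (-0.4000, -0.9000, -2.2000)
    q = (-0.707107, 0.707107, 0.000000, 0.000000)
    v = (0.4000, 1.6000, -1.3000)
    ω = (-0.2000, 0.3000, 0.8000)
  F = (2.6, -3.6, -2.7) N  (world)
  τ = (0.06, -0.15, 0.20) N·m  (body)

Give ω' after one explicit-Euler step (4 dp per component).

ω' = (-0.1838, 0.2442, 0.8976)

ω×(Iω) gyroscopic = (-0.0048, -0.0160, 0.0048)
(τ − ω×Iω)/I = (0.3240, -1.1167, 1.9520)
ω + α·dt = (-0.1838, 0.2442, 0.8976)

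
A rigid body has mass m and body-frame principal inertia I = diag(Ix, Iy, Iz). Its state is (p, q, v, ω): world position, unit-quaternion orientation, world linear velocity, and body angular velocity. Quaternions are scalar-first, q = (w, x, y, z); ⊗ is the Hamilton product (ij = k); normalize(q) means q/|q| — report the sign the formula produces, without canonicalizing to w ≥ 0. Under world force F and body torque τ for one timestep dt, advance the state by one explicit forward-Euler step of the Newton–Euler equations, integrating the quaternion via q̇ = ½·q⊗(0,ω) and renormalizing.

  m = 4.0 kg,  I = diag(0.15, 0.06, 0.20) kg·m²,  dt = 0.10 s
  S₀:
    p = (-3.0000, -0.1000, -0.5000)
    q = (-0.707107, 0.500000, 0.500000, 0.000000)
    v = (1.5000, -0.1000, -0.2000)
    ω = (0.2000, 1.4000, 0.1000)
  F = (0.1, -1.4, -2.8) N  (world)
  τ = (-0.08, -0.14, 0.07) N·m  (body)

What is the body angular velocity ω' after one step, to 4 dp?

ω' = (0.1336, 1.1683, 0.1476)

gyro term ω×Iω = (0.0196, -0.0010, -0.0252)
(τ − ω×Iω)/I = (-0.6640, -2.3167, 0.4760)
new body rate ω' = (0.1336, 1.1683, 0.1476)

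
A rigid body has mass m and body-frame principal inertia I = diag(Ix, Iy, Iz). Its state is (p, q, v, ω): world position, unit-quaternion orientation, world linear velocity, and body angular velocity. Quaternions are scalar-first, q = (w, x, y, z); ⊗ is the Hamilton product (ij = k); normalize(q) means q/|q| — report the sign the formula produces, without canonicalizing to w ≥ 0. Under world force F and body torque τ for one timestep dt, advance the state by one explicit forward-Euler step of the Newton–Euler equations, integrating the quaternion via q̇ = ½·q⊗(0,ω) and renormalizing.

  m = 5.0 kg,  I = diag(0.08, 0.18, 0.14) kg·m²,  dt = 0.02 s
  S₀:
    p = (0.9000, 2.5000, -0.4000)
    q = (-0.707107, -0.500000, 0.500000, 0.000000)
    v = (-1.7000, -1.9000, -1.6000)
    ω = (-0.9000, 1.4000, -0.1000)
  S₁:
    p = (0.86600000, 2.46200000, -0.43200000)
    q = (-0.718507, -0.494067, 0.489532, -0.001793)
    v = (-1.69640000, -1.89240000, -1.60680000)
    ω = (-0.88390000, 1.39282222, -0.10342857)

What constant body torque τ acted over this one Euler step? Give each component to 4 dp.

rate change Δω = (0.01610000, -0.00717778, -0.00342857)
precession coupling = (0.0056, -0.0054, -0.1260)
I·α + gyro = (0.0700, -0.0700, -0.1500)

τ = (0.0700, -0.0700, -0.1500)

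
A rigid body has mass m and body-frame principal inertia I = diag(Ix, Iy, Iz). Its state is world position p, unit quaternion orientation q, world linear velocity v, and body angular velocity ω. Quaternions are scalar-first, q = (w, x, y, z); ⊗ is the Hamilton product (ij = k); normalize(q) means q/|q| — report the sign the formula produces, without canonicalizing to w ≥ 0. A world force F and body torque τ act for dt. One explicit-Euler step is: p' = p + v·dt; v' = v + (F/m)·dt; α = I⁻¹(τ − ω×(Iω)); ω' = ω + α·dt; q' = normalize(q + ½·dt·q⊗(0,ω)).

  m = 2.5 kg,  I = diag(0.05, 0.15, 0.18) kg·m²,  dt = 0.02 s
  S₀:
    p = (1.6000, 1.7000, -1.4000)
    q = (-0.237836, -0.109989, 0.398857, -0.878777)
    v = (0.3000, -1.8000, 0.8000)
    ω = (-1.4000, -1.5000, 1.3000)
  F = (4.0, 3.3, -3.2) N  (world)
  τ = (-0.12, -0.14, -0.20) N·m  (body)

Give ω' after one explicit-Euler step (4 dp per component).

gyro term ω×Iω = (-0.0585, 0.2366, 0.2100)
angular accel α = (-1.2300, -2.5107, -2.2778)
new body rate ω' = (-1.4246, -1.5502, 1.2544)

ω' = (-1.4246, -1.5502, 1.2544)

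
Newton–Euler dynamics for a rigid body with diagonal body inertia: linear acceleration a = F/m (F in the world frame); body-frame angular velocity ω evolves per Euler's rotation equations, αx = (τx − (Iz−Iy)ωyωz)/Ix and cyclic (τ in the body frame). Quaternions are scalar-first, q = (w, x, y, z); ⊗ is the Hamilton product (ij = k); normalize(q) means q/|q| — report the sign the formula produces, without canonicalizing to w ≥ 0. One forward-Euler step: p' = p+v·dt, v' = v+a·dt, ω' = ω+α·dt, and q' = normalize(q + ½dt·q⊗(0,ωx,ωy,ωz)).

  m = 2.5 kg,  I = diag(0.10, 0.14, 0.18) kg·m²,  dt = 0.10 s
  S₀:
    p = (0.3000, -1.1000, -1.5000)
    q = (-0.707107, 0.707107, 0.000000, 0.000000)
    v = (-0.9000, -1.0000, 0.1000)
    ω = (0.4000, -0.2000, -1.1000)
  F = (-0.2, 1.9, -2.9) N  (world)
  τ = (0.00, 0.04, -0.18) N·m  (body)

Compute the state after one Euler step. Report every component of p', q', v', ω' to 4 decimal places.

new position p' = (0.2100, -1.2000, -1.4900)
v + (F/m)dt = (-0.9080, -0.9240, -0.0160)
precession coupling ω×(Iω) = (0.0088, 0.0352, -0.0032)
angular accel α = (-0.0880, 0.0343, -0.9822)
new body rate ω' = (0.3912, -0.1966, -1.1982)
q⊗(0,ω) = (-0.2828428, -0.2828428, 0.9192391, 0.6363963)
q + ½dt·q⊗(0,ω), renormalized = (-0.7200, 0.6917, 0.0459, 0.0318)

p' = (0.2100, -1.2000, -1.4900)
q' = (-0.7200, 0.6917, 0.0459, 0.0318)
v' = (-0.9080, -0.9240, -0.0160)
ω' = (0.3912, -0.1966, -1.1982)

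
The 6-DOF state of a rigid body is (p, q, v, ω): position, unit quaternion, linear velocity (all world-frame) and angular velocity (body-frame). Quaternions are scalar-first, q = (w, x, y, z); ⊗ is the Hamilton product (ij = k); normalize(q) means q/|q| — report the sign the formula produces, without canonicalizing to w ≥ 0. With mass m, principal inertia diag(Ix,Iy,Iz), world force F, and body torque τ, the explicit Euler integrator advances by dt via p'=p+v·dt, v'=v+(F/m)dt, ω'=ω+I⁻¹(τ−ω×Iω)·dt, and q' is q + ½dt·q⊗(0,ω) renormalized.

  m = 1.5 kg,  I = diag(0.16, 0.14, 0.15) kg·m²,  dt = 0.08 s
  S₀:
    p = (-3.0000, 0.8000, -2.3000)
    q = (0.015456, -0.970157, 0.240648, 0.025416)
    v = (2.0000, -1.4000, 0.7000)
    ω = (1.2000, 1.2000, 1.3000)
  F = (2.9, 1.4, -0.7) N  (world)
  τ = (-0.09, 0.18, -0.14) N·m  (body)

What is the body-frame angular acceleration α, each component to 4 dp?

gyro term ω×Iω = (0.0156, 0.0156, -0.0288)
angular accel α = (-0.6600, 1.1743, -0.7413)

α = (-0.6600, 1.1743, -0.7413)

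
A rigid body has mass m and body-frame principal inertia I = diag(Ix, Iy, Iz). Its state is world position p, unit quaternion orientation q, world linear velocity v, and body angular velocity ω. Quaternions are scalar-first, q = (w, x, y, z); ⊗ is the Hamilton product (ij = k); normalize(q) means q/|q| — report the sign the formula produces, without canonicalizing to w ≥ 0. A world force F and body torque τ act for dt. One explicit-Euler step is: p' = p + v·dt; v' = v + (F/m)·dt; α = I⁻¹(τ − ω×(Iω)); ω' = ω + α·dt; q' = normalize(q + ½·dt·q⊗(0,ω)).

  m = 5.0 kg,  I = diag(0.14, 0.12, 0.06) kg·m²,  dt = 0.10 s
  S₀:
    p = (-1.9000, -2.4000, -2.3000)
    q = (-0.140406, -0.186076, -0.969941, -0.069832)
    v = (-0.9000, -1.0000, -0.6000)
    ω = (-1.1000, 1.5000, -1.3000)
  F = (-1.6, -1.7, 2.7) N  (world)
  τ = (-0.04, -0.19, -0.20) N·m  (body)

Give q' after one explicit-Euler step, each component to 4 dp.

q' = (-0.0819, -0.1094, -0.9824, -0.1272)

q⊗(0,ω) = (1.1594463, 1.5201179, -0.3756926, -1.1635213)
q' = normalize(q + ½dt·q⊗(0,ω)) = (-0.0819, -0.1094, -0.9824, -0.1272)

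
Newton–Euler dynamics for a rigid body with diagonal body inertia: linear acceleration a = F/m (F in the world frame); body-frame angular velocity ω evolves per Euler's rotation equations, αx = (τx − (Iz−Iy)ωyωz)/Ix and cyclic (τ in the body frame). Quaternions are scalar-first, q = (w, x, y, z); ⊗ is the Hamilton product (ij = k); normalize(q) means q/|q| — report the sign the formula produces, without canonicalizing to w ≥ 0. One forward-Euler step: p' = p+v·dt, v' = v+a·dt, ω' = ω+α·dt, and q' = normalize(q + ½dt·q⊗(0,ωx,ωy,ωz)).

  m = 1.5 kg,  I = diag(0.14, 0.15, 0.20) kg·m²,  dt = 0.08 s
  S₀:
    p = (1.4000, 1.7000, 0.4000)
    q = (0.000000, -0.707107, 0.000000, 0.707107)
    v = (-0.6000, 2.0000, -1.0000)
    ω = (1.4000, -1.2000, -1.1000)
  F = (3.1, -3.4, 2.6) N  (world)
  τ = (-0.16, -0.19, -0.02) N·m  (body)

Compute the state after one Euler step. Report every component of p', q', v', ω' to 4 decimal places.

p' = (1.3520, 1.8600, 0.3200)
q' = (0.0705, -0.6707, 0.0085, 0.7383)
v' = (-0.4347, 1.8187, -0.8613)
ω' = (1.2709, -1.3506, -1.1013)

a = F/m = (2.0667, -2.2667, 1.7333)
p + v·dt = (1.3520, 1.8600, 0.3200)
v' = v + a·dt = (-0.4347, 1.8187, -0.8613)
gyro term ω×Iω = (0.0660, 0.0924, -0.0168)
α = I⁻¹(τ − ω×Iω) = (-1.6143, -1.8827, -0.0160)
ω' = ω + α·dt = (1.2709, -1.3506, -1.1013)
2q̇ = q⊗(0,ω) = (1.7677675, 0.8485284, 0.2121321, 0.8485284)
q' = normalize(q + ½dt·q⊗(0,ω)) = (0.0705, -0.6707, 0.0085, 0.7383)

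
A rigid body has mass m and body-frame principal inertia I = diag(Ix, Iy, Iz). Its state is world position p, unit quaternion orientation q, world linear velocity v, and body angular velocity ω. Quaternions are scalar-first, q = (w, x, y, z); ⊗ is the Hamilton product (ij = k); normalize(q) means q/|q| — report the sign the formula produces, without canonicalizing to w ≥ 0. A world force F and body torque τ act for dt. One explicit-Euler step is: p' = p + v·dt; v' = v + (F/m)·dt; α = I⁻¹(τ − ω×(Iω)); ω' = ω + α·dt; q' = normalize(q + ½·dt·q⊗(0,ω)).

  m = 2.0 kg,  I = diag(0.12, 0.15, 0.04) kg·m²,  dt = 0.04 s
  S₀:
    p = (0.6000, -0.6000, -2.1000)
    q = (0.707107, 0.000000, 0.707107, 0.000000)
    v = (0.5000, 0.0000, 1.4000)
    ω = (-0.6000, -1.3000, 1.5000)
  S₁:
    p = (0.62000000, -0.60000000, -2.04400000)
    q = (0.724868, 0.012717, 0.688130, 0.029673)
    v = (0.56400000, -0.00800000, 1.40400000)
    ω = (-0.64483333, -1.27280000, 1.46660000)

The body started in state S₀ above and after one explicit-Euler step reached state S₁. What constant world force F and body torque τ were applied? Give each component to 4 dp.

Δv = v₁−v₀ = (0.06400000, -0.00800000, 0.00400000)
applied force F = (3.2000, -0.4000, 0.2000)
ω₁ − ω₀ = (-0.04483333, 0.02720000, -0.03340000)
precession coupling = (0.2145, -0.0720, 0.0234)
τ = I·(Δω/dt) + ω₀×(Iω₀) = (0.0800, 0.0300, -0.0100)

F = (3.2000, -0.4000, 0.2000)
τ = (0.0800, 0.0300, -0.0100)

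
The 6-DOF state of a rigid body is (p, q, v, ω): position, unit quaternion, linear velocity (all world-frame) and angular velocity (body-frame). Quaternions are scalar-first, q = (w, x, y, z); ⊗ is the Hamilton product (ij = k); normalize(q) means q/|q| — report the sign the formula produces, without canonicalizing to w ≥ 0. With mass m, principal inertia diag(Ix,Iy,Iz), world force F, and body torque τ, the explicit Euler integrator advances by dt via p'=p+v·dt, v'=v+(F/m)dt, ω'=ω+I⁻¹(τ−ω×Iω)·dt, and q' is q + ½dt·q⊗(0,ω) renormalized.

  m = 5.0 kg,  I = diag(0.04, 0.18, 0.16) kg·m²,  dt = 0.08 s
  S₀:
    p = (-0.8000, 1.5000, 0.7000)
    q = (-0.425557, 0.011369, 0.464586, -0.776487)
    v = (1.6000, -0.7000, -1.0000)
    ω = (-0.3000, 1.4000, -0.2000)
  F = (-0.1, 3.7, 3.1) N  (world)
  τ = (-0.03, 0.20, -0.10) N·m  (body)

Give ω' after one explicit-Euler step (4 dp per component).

ω×(Iω) gyroscopic = (0.0056, -0.0072, -0.0588)
angular accel α = (-0.8900, 1.1511, -0.2575)
ω + α·dt = (-0.3712, 1.4921, -0.2206)

ω' = (-0.3712, 1.4921, -0.2206)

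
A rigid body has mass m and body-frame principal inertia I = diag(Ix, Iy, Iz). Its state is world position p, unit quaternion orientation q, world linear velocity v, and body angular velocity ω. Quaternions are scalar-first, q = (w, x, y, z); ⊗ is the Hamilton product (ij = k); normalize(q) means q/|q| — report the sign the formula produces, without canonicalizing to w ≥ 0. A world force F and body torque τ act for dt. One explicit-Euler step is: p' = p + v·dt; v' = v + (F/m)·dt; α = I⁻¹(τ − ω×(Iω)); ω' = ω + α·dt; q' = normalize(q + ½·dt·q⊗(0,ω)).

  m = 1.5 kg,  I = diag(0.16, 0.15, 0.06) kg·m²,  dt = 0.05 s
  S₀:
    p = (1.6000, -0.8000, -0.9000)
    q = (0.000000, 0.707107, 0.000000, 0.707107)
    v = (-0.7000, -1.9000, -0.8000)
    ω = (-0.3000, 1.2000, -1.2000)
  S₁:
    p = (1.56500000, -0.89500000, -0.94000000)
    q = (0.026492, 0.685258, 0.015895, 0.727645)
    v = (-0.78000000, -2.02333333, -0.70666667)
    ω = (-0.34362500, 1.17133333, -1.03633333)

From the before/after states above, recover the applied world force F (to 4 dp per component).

F = (-2.4000, -3.7000, 2.8000)

v₁ − v₀ = (-0.08000000, -0.12333333, 0.09333333)
F = m·Δv/dt = (-2.4000, -3.7000, 2.8000)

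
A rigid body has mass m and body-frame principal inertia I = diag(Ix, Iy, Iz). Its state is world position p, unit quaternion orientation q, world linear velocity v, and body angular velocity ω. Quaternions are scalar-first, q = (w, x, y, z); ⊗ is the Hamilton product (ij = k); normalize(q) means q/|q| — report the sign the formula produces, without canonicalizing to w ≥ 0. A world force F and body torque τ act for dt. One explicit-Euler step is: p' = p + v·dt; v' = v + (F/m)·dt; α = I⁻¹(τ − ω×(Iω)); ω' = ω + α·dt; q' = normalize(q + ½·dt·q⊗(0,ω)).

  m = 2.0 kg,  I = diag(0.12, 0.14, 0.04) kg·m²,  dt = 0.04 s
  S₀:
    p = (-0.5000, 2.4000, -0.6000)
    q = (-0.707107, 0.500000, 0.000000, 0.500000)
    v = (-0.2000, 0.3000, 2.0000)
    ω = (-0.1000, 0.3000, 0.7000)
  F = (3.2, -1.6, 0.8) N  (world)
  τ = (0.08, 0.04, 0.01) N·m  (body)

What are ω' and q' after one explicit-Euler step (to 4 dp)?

ω' = (-0.0663, 0.3130, 0.7106)
q' = (-0.7130, 0.4984, -0.0122, 0.4930)

angular accel α = (0.8417, 0.3257, 0.2650)
ω + α·dt = (-0.0663, 0.3130, 0.7106)
q⊗(0,ω) = (-0.3000000, -0.0792893, -0.6121321, -0.3449749)
q' = normalize(q + ½dt·q⊗(0,ω)) = (-0.7130, 0.4984, -0.0122, 0.4930)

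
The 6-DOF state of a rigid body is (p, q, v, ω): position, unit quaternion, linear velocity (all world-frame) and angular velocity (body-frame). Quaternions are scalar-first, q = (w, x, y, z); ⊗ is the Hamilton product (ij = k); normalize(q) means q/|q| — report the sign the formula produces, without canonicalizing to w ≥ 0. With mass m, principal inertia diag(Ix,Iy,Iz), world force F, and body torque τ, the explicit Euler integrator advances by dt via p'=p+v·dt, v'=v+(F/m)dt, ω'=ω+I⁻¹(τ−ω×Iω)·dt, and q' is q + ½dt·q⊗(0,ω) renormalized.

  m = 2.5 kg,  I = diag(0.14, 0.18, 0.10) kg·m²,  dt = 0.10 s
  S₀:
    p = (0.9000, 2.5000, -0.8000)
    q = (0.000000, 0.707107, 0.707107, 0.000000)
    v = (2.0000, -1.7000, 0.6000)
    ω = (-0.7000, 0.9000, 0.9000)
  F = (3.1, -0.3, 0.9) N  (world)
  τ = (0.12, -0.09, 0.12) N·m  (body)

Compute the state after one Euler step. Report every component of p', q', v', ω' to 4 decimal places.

p' = (1.1000, 2.3300, -0.7400)
q' = (-0.0071, 0.7370, 0.6735, 0.0564)
v' = (2.1240, -1.7120, 0.6360)
ω' = (-0.5680, 0.8640, 1.0452)

linear accel F/m = (1.2400, -0.1200, 0.3600)
new position p' = (1.1000, 2.3300, -0.7400)
v + (F/m)dt = (2.1240, -1.7120, 0.6360)
ω×(Iω) gyroscopic = (-0.0648, -0.0252, -0.0252)
α = I⁻¹(τ − ω×Iω) = (1.3200, -0.3600, 1.4520)
ω' = ω + α·dt = (-0.5680, 0.8640, 1.0452)
2q̇ = q⊗(0,ω) = (-0.1414214, 0.6363963, -0.6363963, 1.1313712)
updated quaternion q' = (-0.0071, 0.7370, 0.6735, 0.0564)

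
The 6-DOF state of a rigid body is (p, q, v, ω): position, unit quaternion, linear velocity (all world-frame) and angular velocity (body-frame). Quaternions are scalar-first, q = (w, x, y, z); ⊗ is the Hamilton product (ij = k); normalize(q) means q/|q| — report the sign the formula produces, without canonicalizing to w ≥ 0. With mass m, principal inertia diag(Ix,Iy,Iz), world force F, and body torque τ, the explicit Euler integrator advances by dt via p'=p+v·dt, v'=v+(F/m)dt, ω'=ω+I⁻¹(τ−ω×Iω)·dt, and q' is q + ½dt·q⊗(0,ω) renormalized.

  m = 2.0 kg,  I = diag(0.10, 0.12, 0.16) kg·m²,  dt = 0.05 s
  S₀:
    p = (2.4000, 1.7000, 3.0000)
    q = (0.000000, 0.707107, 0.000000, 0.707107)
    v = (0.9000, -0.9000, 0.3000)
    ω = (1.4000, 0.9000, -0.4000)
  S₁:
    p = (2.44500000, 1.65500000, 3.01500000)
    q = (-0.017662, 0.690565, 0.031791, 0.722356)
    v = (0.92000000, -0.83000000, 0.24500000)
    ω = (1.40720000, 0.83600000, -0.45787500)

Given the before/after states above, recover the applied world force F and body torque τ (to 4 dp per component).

Δv = v₁−v₀ = (0.02000000, 0.07000000, -0.05500000)
m·(v₁−v₀)/dt = (0.8000, 2.8000, -2.2000)
Δω = ω₁−ω₀ = (0.00720000, -0.06400000, -0.05787500)
applied torque τ = (0.0000, -0.1200, -0.1600)

F = (0.8000, 2.8000, -2.2000)
τ = (0.0000, -0.1200, -0.1600)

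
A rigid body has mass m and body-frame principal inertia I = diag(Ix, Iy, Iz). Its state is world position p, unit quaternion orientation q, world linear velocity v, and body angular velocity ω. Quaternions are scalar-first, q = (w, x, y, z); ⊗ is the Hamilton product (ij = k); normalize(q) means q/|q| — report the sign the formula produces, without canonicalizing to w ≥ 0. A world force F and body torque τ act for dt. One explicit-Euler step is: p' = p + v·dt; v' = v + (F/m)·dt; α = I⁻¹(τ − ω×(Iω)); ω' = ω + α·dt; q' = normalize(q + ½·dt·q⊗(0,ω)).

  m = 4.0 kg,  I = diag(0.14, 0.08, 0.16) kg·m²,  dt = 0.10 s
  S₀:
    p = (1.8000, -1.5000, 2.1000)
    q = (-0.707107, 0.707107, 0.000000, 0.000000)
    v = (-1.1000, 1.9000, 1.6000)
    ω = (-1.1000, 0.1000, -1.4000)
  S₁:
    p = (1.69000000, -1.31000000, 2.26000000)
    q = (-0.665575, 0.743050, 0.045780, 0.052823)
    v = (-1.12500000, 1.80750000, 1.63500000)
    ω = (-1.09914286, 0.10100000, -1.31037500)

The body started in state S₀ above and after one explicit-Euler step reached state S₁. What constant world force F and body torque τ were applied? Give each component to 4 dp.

F = (-1.0000, -3.7000, 1.4000)
τ = (-0.0100, -0.0300, 0.1500)

Δv = v₁−v₀ = (-0.02500000, -0.09250000, 0.03500000)
m·(v₁−v₀)/dt = (-1.0000, -3.7000, 1.4000)
rate change Δω = (0.00085714, 0.00100000, 0.08962500)
τ = I·(Δω/dt) + ω₀×(Iω₀) = (-0.0100, -0.0300, 0.1500)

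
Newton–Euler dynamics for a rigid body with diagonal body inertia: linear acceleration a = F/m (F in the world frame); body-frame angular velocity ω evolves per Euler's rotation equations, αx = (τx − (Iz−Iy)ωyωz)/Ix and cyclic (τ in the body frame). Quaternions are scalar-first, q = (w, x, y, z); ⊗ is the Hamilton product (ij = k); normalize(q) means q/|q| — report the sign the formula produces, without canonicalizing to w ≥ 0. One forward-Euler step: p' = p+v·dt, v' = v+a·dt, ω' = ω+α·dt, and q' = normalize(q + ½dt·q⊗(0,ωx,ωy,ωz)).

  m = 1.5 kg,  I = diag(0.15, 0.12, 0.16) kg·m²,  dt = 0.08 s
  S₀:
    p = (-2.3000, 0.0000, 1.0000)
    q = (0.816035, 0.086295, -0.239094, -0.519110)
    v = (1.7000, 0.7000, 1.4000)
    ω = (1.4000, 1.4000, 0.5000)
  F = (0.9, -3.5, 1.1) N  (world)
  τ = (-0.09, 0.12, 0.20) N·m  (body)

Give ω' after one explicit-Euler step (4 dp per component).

ω' = (1.3371, 1.4847, 0.6294)

(τ − ω×Iω)/I = (-0.7867, 1.0583, 1.6175)
ω' = ω + α·dt = (1.3371, 1.4847, 0.6294)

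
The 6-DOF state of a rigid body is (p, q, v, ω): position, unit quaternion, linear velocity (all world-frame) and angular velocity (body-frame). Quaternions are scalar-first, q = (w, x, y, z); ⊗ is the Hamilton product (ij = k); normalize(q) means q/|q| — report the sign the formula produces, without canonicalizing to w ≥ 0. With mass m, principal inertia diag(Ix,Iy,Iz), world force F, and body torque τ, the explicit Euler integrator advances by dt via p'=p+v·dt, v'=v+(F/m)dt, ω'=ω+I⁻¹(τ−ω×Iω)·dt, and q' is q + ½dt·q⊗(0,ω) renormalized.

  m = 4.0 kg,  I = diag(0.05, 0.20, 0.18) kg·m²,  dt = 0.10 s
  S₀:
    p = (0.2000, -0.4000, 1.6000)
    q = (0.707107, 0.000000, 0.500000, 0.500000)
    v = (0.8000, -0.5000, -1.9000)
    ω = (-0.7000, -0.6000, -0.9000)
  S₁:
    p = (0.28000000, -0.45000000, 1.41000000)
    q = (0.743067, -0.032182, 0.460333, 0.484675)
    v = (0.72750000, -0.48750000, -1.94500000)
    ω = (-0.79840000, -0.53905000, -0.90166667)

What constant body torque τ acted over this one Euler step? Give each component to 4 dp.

ω₁ − ω₀ = (-0.09840000, 0.06095000, -0.00166667)
τ = I·(Δω/dt) + ω₀×(Iω₀) = (-0.0600, 0.0400, 0.0600)

τ = (-0.0600, 0.0400, 0.0600)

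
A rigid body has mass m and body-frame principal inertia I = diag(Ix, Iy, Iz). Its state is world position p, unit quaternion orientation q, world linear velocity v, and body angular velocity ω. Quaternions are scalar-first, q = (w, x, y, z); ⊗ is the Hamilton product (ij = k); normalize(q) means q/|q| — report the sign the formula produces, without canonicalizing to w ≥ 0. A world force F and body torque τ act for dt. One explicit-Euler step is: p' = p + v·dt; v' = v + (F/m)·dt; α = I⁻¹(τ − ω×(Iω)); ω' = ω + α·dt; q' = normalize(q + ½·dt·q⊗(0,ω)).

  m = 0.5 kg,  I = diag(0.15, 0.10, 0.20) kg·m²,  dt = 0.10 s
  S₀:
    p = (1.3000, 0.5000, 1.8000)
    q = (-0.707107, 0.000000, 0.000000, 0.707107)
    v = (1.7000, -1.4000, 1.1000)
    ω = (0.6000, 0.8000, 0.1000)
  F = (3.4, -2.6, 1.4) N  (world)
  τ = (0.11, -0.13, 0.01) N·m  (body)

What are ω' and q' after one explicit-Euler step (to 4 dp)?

ω×(Iω) gyroscopic = (0.0080, -0.0030, -0.0240)
(τ − ω×Iω)/I = (0.6800, -1.2700, 0.1700)
ω' = ω + α·dt = (0.6680, 0.6730, 0.1170)
Hamilton product q⊗(0,ω) = (-0.0707107, -0.9899498, -0.1414214, -0.0707107)
q + ½dt·q⊗(0,ω), renormalized = (-0.7097, -0.0494, -0.0071, 0.7027)

ω' = (0.6680, 0.6730, 0.1170)
q' = (-0.7097, -0.0494, -0.0071, 0.7027)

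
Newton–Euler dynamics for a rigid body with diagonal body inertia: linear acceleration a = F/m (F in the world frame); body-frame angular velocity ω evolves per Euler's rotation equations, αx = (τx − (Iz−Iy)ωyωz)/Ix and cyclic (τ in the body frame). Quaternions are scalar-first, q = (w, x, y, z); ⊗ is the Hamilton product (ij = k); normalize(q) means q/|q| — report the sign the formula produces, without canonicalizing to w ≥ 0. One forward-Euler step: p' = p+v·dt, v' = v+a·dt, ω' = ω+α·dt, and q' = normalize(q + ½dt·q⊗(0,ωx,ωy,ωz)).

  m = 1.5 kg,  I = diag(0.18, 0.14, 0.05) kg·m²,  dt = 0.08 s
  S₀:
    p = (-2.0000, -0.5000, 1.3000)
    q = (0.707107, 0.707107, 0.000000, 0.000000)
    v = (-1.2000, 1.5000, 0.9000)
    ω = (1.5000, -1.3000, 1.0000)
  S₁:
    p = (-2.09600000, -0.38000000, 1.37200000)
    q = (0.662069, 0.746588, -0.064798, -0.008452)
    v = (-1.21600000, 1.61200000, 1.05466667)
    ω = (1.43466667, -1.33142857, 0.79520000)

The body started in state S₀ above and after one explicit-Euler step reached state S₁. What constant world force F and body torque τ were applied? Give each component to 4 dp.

F = (-0.3000, 2.1000, 2.9000)
τ = (-0.0300, 0.1400, -0.0500)

ω₁ − ω₀ = (-0.06533333, -0.03142857, -0.20480000)
precession coupling = (0.1170, 0.1950, 0.0780)
I·α + gyro = (-0.0300, 0.1400, -0.0500)
velocity change Δv = (-0.01600000, 0.11200000, 0.15466667)
m·(v₁−v₀)/dt = (-0.3000, 2.1000, 2.9000)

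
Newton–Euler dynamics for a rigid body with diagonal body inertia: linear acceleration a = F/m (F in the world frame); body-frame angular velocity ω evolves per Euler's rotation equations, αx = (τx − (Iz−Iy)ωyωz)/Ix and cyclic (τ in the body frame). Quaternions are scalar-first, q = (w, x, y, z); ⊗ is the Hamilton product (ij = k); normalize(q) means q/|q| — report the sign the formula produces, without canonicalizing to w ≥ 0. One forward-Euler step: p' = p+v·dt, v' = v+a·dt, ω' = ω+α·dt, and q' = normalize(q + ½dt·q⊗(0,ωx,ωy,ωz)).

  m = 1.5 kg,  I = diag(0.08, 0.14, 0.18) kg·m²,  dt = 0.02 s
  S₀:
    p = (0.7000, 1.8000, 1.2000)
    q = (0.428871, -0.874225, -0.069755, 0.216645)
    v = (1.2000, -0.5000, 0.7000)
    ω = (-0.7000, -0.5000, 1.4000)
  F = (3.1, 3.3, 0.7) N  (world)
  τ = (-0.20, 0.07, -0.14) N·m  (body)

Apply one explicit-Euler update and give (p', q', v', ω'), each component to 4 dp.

p' = (0.7240, 1.7900, 1.2140)
q' = (0.4193, -0.8770, -0.0612, 0.2265)
v' = (1.2413, -0.4560, 0.7093)
ω' = (-0.7430, -0.5040, 1.3821)

precession coupling ω×(Iω) = (-0.0280, 0.0980, 0.0210)
(τ − ω×Iω)/I = (-2.1500, -0.2000, -0.8944)
new body rate ω' = (-0.7430, -0.5040, 1.3821)
Hamilton product q⊗(0,ω) = (-0.9501380, -0.2895442, 0.8578280, 0.9887034)
q + ½dt·q⊗(0,ω), renormalized = (0.4193, -0.8770, -0.0612, 0.2265)
p' = p + v·dt = (0.7240, 1.7900, 1.2140)
v' = v + a·dt = (1.2413, -0.4560, 0.7093)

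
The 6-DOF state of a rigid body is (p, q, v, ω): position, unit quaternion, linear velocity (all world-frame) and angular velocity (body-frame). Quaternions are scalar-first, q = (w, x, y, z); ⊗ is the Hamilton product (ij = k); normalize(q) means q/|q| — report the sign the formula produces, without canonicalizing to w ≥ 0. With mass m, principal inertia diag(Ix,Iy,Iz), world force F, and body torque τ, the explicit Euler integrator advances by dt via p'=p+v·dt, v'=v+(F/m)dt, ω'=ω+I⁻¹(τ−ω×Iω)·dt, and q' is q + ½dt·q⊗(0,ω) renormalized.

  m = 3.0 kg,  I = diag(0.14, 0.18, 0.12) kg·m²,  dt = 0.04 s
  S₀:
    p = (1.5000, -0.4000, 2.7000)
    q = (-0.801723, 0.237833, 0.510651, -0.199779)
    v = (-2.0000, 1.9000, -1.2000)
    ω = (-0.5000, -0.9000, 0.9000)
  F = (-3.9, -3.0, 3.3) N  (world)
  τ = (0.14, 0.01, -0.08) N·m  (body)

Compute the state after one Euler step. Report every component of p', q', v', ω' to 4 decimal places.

p' = (1.4200, -0.3240, 2.6520)
q' = (-0.7863, 0.2514, 0.5226, -0.2133)
v' = (-2.0520, 1.8600, -1.1560)
ω' = (-0.4739, -0.8958, 0.8673)

ω×(Iω) gyroscopic = (0.0486, -0.0090, 0.0180)
angular accel α = (0.6529, 0.1056, -0.8167)
new body rate ω' = (-0.4739, -0.8958, 0.8673)
2q̇ = q⊗(0,ω) = (0.7583035, 0.6806463, 0.6073905, -0.6802749)
q' = normalize(q + ½dt·q⊗(0,ω)) = (-0.7863, 0.2514, 0.5226, -0.2133)
a = (-1.3000, -1.0000, 1.1000)
p' = p + v·dt = (1.4200, -0.3240, 2.6520)
v + (F/m)dt = (-2.0520, 1.8600, -1.1560)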